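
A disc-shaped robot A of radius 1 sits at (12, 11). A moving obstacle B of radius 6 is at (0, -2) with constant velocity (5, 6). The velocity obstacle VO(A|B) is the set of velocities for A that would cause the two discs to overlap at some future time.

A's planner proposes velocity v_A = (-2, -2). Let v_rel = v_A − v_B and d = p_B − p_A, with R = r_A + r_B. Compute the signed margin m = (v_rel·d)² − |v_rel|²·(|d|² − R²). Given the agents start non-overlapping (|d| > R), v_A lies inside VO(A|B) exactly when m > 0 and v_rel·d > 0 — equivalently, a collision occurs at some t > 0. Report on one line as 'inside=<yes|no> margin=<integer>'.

d = (-12, -13),  |d|² = 313;  R = 1+6 = 7,  c = 313−7² = 264
v_rel = (-7, -8),  |v_rel|² = 113;  v_rel·d = (-7)·(-12) + (-8)·(-13) = 188
113·t² − 376·t + 264 = 0  ⇒  m = 188² − 113·264 = 5512
m = 5512 > 0,  v_rel·d = 188 > 0  ⇒  inside

inside=yes margin=5512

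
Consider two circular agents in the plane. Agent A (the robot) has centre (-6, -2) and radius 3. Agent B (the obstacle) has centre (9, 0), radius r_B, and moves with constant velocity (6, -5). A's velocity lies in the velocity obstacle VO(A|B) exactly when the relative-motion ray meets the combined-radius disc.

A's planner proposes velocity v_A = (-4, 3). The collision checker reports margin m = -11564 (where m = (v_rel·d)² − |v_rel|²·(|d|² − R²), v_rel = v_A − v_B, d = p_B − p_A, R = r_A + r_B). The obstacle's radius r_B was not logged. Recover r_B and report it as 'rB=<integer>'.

m = -11564
d = (15, 2);  v_rel = (-10, 8),  |v_rel|² = 164
v_rel×d = (-10)·(2) − (8)·(15) = -140
since m = R²·164 − (-140)²:  R² = (19600 + -11564) / 164 = 49
R = √49 = 7  ⇒  r_B = 7 − 3 = 4

rB=4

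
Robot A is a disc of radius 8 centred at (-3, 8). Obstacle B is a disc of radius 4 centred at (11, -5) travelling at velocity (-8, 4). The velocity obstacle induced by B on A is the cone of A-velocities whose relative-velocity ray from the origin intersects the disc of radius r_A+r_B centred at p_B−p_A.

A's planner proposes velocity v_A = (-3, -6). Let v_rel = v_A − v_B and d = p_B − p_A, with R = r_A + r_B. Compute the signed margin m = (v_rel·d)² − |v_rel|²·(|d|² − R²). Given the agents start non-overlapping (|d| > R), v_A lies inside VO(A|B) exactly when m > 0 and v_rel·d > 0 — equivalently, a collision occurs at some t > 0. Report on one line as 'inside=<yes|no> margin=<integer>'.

d = (14, -13),  |d|² = 365;  R = 8+4 = 12,  c = 365−12² = 221
v_rel = (5, -10),  |v_rel|² = 125;  v_rel·d = (5)·(14) + (-10)·(-13) = 200
125·t² − 400·t + 221 = 0  ⇒  m = 200² − 125·221 = 12375
m = 12375 > 0,  v_rel·d = 200 > 0  ⇒  inside

inside=yes margin=12375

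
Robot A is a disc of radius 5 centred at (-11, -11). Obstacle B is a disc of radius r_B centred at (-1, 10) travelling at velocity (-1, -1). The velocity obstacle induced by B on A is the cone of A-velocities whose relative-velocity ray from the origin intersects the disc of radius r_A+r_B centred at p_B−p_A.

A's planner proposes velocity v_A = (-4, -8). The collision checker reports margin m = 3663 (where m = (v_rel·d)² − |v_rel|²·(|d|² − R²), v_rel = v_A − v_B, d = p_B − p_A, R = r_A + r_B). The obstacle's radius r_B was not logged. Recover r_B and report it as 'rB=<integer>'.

m = 3663
d = (10, 21);  v_rel = (-3, -7),  |v_rel|² = 58
v_rel×d = (-3)·(21) − (-7)·(10) = 7
since m = R²·58 − 7²:  R² = (49 + 3663) / 58 = 64
R = √64 = 8  ⇒  r_B = 8 − 5 = 3

rB=3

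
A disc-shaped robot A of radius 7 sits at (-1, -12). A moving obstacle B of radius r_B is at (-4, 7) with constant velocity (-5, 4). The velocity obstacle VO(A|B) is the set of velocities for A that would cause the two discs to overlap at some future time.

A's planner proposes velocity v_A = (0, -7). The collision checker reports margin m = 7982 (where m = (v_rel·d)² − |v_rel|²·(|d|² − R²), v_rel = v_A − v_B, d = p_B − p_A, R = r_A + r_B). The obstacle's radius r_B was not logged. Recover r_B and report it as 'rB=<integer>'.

m = 7982
d = (-3, 19);  v_rel = (5, -11),  |v_rel|² = 146
v_rel×d = (5)·(19) − (-11)·(-3) = 62
since m = R²·146 − 62²:  R² = (3844 + 7982) / 146 = 81
R = √81 = 9  ⇒  r_B = 9 − 7 = 2

rB=2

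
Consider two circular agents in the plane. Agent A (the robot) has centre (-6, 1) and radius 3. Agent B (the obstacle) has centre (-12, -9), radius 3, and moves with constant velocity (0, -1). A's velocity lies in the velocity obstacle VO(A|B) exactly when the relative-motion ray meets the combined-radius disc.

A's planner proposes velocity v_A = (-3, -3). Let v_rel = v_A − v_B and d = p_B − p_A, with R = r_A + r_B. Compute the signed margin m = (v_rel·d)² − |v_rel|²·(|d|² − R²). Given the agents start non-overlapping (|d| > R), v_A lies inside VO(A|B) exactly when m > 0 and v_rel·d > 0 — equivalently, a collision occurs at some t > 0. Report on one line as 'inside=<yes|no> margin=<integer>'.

d = (-6, -10),  |d|² = 136;  R = 3+3 = 6,  c = 136−6² = 100
v_rel = (-3, -2),  |v_rel|² = 13;  v_rel·d = (-3)·(-6) + (-2)·(-10) = 38
13·t² − 76·t + 100 = 0  ⇒  m = 38² − 13·100 = 144
m = 144 > 0,  v_rel·d = 38 > 0  ⇒  inside

inside=yes margin=144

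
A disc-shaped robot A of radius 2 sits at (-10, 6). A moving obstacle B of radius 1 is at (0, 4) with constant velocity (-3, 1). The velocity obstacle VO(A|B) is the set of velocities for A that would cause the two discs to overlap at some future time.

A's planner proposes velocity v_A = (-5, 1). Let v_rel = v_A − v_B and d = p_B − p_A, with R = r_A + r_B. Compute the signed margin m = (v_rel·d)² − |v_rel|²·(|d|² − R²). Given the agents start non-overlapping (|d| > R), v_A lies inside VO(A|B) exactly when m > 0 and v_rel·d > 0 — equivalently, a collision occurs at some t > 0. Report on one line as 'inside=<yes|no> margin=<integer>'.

d = (10, -2),  |d|² = 104;  R = 2+1 = 3,  c = 104−3² = 95
v_rel = (-2, 0),  |v_rel|² = 4;  v_rel·d = (-2)·(10) + (0)·(-2) = -20
4·t² + 40·t + 95 = 0  ⇒  m = (-20)² − 4·95 = 20
m = 20 > 0,  v_rel·d = -20 < 0  ⇒  outside

inside=no margin=20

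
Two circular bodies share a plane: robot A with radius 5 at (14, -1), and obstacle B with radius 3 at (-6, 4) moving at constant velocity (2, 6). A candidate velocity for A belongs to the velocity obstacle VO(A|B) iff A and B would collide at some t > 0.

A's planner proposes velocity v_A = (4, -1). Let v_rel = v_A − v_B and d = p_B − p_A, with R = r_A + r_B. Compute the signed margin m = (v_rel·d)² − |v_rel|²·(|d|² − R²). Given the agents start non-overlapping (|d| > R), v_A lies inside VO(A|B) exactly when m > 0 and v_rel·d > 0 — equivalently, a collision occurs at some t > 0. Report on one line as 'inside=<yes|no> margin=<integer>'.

d = (-20, 5),  |d|² = 425;  R = 5+3 = 8,  c = 425−8² = 361
v_rel = (2, -7),  |v_rel|² = 53;  v_rel·d = (2)·(-20) + (-7)·(5) = -75
53·t² + 150·t + 361 = 0  ⇒  m = (-75)² − 53·361 = -13508
m = -13508 < 0,  v_rel·d = -75 < 0  ⇒  outside

inside=no margin=-13508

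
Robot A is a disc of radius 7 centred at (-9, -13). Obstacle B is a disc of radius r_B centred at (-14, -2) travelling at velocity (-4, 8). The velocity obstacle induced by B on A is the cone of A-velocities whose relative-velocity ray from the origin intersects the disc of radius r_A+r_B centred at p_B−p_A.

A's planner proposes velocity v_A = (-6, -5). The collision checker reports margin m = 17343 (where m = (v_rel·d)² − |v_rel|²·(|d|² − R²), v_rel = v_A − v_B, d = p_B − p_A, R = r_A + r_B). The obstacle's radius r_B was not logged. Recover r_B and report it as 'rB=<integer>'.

m = 17343
d = (-5, 11);  v_rel = (-2, -13),  |v_rel|² = 173
v_rel×d = (-2)·(11) − (-13)·(-5) = -87
since m = R²·173 − (-87)²:  R² = (7569 + 17343) / 173 = 144
R = √144 = 12  ⇒  r_B = 12 − 7 = 5

rB=5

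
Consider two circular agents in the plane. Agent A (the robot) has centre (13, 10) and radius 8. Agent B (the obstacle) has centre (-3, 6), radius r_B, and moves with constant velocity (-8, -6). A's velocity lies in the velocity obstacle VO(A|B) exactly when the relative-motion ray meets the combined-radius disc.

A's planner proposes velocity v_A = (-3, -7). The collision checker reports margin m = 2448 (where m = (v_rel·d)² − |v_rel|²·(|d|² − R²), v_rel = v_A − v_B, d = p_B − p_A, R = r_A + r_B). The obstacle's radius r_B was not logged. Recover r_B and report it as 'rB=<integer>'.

m = 2448
d = (-16, -4);  v_rel = (5, -1),  |v_rel|² = 26
v_rel×d = (5)·(-4) − (-1)·(-16) = -36
since m = R²·26 − (-36)²:  R² = (1296 + 2448) / 26 = 144
R = √144 = 12  ⇒  r_B = 12 − 8 = 4

rB=4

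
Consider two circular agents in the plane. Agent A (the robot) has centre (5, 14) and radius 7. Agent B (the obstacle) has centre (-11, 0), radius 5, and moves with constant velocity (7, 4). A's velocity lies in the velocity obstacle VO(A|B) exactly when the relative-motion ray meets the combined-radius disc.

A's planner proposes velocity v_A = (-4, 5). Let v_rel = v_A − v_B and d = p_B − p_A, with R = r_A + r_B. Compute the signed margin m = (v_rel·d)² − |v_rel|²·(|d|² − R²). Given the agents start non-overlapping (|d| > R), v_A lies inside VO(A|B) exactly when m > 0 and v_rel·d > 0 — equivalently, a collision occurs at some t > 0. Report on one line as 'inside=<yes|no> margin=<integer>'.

d = (-16, -14),  |d|² = 452;  R = 7+5 = 12,  c = 452−12² = 308
v_rel = (-11, 1),  |v_rel|² = 122;  v_rel·d = (-11)·(-16) + (1)·(-14) = 162
122·t² − 324·t + 308 = 0  ⇒  m = 162² − 122·308 = -11332
m = -11332 < 0,  v_rel·d = 162 > 0  ⇒  outside

inside=no margin=-11332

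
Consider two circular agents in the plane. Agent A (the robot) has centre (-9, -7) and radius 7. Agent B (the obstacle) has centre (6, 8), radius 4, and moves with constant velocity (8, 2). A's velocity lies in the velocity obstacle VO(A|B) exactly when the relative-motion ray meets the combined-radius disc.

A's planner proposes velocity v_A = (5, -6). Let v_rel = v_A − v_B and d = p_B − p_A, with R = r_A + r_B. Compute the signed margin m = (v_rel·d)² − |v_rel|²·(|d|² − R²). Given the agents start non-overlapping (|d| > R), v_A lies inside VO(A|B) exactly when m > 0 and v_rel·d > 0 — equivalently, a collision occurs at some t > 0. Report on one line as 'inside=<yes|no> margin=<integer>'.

d = (15, 15),  |d|² = 450;  R = 7+4 = 11,  c = 450−11² = 329
v_rel = (-3, -8),  |v_rel|² = 73;  v_rel·d = (-3)·(15) + (-8)·(15) = -165
73·t² + 330·t + 329 = 0  ⇒  m = (-165)² − 73·329 = 3208
m = 3208 > 0,  v_rel·d = -165 < 0  ⇒  outside

inside=no margin=3208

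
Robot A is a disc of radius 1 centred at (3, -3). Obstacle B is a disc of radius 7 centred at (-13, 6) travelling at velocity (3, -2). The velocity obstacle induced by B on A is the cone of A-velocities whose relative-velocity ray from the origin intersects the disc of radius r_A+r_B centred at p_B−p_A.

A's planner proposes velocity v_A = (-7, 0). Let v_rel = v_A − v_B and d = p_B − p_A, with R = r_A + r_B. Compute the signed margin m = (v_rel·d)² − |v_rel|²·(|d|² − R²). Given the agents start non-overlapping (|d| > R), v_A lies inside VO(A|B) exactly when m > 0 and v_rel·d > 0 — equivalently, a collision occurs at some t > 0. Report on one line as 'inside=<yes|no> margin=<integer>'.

d = (-16, 9),  |d|² = 337;  R = 1+7 = 8,  c = 337−8² = 273
v_rel = (-10, 2),  |v_rel|² = 104;  v_rel·d = (-10)·(-16) + (2)·(9) = 178
104·t² − 356·t + 273 = 0  ⇒  m = 178² − 104·273 = 3292
m = 3292 > 0,  v_rel·d = 178 > 0  ⇒  inside

inside=yes margin=3292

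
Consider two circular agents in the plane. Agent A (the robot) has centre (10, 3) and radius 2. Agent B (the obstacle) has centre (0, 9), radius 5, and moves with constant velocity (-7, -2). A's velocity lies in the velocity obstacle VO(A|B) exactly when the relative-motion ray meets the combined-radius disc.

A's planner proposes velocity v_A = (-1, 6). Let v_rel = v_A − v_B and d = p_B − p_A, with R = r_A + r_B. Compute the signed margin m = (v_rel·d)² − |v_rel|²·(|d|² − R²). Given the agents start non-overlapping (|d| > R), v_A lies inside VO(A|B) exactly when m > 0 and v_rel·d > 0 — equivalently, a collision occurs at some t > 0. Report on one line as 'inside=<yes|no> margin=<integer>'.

d = (-10, 6),  |d|² = 136;  R = 2+5 = 7,  c = 136−7² = 87
v_rel = (6, 8),  |v_rel|² = 100;  v_rel·d = (6)·(-10) + (8)·(6) = -12
100·t² + 24·t + 87 = 0  ⇒  m = (-12)² − 100·87 = -8556
m = -8556 < 0,  v_rel·d = -12 < 0  ⇒  outside

inside=no margin=-8556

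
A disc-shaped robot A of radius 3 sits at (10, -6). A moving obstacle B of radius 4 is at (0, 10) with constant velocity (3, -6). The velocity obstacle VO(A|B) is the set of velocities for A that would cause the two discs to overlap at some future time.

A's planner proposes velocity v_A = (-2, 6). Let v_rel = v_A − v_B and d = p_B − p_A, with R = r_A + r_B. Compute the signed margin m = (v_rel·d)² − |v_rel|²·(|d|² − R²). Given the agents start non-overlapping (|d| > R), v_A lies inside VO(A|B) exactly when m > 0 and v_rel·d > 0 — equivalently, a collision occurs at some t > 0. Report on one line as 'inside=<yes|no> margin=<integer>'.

d = (-10, 16),  |d|² = 356;  R = 3+4 = 7,  c = 356−7² = 307
v_rel = (-5, 12),  |v_rel|² = 169;  v_rel·d = (-5)·(-10) + (12)·(16) = 242
169·t² − 484·t + 307 = 0  ⇒  m = 242² − 169·307 = 6681
m = 6681 > 0,  v_rel·d = 242 > 0  ⇒  inside

inside=yes margin=6681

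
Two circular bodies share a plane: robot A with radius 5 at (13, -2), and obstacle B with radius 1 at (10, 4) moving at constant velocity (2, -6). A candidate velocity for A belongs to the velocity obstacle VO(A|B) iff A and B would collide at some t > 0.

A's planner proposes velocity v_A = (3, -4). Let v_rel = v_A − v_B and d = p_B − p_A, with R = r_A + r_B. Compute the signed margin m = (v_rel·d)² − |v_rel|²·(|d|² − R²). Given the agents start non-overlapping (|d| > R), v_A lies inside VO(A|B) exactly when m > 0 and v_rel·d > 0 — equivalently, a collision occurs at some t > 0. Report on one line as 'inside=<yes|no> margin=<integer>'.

d = (-3, 6),  |d|² = 45;  R = 5+1 = 6,  c = 45−6² = 9
v_rel = (1, 2),  |v_rel|² = 5;  v_rel·d = (1)·(-3) + (2)·(6) = 9
5·t² − 18·t + 9 = 0  ⇒  m = 9² − 5·9 = 36
m = 36 > 0,  v_rel·d = 9 > 0  ⇒  inside

inside=yes margin=36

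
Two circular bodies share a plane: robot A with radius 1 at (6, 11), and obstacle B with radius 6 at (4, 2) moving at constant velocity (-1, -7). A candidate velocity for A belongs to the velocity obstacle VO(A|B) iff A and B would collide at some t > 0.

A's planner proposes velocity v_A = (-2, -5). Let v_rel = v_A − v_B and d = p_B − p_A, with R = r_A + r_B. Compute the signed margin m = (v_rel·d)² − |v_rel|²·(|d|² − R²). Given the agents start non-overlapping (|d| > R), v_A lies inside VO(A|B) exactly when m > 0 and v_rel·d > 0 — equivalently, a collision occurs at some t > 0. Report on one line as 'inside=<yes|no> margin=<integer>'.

d = (-2, -9),  |d|² = 85;  R = 1+6 = 7,  c = 85−7² = 36
v_rel = (-1, 2),  |v_rel|² = 5;  v_rel·d = (-1)·(-2) + (2)·(-9) = -16
5·t² + 32·t + 36 = 0  ⇒  m = (-16)² − 5·36 = 76
m = 76 > 0,  v_rel·d = -16 < 0  ⇒  outside

inside=no margin=76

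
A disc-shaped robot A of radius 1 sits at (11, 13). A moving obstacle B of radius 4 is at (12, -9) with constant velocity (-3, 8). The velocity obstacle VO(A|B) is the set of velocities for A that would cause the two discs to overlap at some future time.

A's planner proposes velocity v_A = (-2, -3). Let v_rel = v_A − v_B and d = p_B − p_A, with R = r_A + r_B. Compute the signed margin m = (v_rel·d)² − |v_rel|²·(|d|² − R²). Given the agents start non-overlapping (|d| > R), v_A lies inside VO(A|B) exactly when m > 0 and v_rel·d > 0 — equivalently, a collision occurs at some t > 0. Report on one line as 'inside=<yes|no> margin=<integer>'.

d = (1, -22),  |d|² = 485;  R = 1+4 = 5,  c = 485−5² = 460
v_rel = (1, -11),  |v_rel|² = 122;  v_rel·d = (1)·(1) + (-11)·(-22) = 243
122·t² − 486·t + 460 = 0  ⇒  m = 243² − 122·460 = 2929
m = 2929 > 0,  v_rel·d = 243 > 0  ⇒  inside

inside=yes margin=2929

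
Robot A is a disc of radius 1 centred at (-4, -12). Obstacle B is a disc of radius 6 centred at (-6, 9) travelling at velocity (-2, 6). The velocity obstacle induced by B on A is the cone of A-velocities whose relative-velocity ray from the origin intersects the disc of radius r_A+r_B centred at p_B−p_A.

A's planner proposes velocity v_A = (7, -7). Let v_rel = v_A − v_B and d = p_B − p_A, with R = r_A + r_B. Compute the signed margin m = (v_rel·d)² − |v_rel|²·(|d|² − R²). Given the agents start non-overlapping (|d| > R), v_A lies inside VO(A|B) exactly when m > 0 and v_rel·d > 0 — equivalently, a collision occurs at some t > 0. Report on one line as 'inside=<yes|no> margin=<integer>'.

d = (-2, 21),  |d|² = 445;  R = 1+6 = 7,  c = 445−7² = 396
v_rel = (9, -13),  |v_rel|² = 250;  v_rel·d = (9)·(-2) + (-13)·(21) = -291
250·t² + 582·t + 396 = 0  ⇒  m = (-291)² − 250·396 = -14319
m = -14319 < 0,  v_rel·d = -291 < 0  ⇒  outside

inside=no margin=-14319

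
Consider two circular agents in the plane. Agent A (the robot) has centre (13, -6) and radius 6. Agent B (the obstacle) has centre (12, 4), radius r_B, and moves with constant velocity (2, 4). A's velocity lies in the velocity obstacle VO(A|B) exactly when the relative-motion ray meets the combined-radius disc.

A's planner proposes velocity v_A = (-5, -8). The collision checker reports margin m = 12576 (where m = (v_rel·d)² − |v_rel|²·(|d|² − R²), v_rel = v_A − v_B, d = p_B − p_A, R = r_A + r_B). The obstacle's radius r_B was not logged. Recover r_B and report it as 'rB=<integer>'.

m = 12576
d = (-1, 10);  v_rel = (-7, -12),  |v_rel|² = 193
v_rel×d = (-7)·(10) − (-12)·(-1) = -82
since m = R²·193 − (-82)²:  R² = (6724 + 12576) / 193 = 100
R = √100 = 10  ⇒  r_B = 10 − 6 = 4

rB=4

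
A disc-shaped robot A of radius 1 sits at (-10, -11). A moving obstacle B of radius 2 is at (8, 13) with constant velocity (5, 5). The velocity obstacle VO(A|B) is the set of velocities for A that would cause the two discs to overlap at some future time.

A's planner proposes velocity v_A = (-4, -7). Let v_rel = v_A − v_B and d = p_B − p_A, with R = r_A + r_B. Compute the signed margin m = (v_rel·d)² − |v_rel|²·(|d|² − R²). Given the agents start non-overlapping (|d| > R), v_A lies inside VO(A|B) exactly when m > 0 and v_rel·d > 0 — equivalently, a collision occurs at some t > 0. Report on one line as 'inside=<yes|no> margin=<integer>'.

d = (18, 24),  |d|² = 900;  R = 1+2 = 3,  c = 900−3² = 891
v_rel = (-9, -12),  |v_rel|² = 225;  v_rel·d = (-9)·(18) + (-12)·(24) = -450
225·t² + 900·t + 891 = 0  ⇒  m = (-450)² − 225·891 = 2025
m = 2025 > 0,  v_rel·d = -450 < 0  ⇒  outside

inside=no margin=2025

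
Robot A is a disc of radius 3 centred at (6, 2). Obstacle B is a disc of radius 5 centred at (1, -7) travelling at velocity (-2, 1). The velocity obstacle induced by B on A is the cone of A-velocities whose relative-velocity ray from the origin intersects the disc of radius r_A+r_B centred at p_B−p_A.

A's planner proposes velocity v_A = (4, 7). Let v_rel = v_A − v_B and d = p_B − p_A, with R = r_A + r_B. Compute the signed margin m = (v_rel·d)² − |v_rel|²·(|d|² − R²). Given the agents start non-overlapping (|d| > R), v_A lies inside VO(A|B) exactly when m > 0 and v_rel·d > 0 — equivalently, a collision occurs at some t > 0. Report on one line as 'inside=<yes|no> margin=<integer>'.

d = (-5, -9),  |d|² = 106;  R = 3+5 = 8,  c = 106−8² = 42
v_rel = (6, 6),  |v_rel|² = 72;  v_rel·d = (6)·(-5) + (6)·(-9) = -84
72·t² + 168·t + 42 = 0  ⇒  m = (-84)² − 72·42 = 4032
m = 4032 > 0,  v_rel·d = -84 < 0  ⇒  outside

inside=no margin=4032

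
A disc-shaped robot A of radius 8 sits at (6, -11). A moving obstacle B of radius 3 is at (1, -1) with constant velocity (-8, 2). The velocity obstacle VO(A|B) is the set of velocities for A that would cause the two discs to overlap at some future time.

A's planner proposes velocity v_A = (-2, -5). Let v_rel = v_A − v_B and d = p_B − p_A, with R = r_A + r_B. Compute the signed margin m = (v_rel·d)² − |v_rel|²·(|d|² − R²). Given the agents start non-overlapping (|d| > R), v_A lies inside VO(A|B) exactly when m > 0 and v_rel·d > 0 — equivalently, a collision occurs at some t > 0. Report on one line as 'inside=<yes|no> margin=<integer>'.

d = (-5, 10),  |d|² = 125;  R = 8+3 = 11,  c = 125−11² = 4
v_rel = (6, -7),  |v_rel|² = 85;  v_rel·d = (6)·(-5) + (-7)·(10) = -100
85·t² + 200·t + 4 = 0  ⇒  m = (-100)² − 85·4 = 9660
m = 9660 > 0,  v_rel·d = -100 < 0  ⇒  outside

inside=no margin=9660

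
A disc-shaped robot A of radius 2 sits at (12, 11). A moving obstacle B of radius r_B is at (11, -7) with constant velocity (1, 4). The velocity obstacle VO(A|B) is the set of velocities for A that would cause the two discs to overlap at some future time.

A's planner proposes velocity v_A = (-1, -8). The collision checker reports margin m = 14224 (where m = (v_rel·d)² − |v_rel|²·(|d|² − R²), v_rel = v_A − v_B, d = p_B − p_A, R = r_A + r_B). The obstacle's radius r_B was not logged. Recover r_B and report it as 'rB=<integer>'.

m = 14224
d = (-1, -18);  v_rel = (-2, -12),  |v_rel|² = 148
v_rel×d = (-2)·(-18) − (-12)·(-1) = 24
since m = R²·148 − 24²:  R² = (576 + 14224) / 148 = 100
R = √100 = 10  ⇒  r_B = 10 − 2 = 8

rB=8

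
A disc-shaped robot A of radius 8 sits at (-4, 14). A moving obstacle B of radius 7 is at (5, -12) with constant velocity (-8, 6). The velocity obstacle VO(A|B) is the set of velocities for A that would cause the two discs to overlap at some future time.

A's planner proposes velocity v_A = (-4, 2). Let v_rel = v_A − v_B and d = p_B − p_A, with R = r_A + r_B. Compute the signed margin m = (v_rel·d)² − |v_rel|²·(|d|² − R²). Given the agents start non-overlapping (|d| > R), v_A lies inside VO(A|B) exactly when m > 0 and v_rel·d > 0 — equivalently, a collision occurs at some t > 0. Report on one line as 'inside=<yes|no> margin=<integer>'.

d = (9, -26),  |d|² = 757;  R = 8+7 = 15,  c = 757−15² = 532
v_rel = (4, -4),  |v_rel|² = 32;  v_rel·d = (4)·(9) + (-4)·(-26) = 140
32·t² − 280·t + 532 = 0  ⇒  m = 140² − 32·532 = 2576
m = 2576 > 0,  v_rel·d = 140 > 0  ⇒  inside

inside=yes margin=2576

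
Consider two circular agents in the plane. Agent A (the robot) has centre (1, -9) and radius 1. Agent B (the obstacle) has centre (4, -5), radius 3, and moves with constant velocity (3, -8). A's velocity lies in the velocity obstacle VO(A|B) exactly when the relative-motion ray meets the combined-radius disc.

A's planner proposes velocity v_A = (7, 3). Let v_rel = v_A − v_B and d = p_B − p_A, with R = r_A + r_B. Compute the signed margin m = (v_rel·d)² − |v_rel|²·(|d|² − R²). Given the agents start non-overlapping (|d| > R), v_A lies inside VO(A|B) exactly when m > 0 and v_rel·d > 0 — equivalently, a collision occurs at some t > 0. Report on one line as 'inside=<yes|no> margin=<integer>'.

d = (3, 4),  |d|² = 25;  R = 1+3 = 4,  c = 25−4² = 9
v_rel = (4, 11),  |v_rel|² = 137;  v_rel·d = (4)·(3) + (11)·(4) = 56
137·t² − 112·t + 9 = 0  ⇒  m = 56² − 137·9 = 1903
m = 1903 > 0,  v_rel·d = 56 > 0  ⇒  inside

inside=yes margin=1903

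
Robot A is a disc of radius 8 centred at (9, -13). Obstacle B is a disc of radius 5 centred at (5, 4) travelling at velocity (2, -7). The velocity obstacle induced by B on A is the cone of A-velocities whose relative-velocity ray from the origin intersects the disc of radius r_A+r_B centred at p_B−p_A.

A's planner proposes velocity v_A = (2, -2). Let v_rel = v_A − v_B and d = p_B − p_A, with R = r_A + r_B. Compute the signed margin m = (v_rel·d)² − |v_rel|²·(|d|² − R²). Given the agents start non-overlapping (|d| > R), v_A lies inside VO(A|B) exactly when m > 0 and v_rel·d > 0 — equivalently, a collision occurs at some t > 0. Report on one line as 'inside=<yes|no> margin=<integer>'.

d = (-4, 17),  |d|² = 305;  R = 8+5 = 13,  c = 305−13² = 136
v_rel = (0, 5),  |v_rel|² = 25;  v_rel·d = (0)·(-4) + (5)·(17) = 85
25·t² − 170·t + 136 = 0  ⇒  m = 85² − 25·136 = 3825
m = 3825 > 0,  v_rel·d = 85 > 0  ⇒  inside

inside=yes margin=3825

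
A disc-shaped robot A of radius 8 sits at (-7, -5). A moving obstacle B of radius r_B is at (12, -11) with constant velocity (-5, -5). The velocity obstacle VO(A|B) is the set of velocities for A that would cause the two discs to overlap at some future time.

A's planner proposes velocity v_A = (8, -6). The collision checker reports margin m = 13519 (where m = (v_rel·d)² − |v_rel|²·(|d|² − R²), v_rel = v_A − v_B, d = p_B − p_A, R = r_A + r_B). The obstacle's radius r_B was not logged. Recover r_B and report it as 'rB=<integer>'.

m = 13519
d = (19, -6);  v_rel = (13, -1),  |v_rel|² = 170
v_rel×d = (13)·(-6) − (-1)·(19) = -59
since m = R²·170 − (-59)²:  R² = (3481 + 13519) / 170 = 100
R = √100 = 10  ⇒  r_B = 10 − 8 = 2

rB=2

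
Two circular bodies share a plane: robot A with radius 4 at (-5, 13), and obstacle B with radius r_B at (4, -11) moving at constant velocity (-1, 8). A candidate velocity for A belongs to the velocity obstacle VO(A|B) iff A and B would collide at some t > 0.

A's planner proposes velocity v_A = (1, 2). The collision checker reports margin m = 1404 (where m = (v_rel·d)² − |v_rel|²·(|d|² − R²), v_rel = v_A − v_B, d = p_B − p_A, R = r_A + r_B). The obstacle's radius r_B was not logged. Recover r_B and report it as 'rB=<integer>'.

m = 1404
d = (9, -24);  v_rel = (2, -6),  |v_rel|² = 40
v_rel×d = (2)·(-24) − (-6)·(9) = 6
since m = R²·40 − 6²:  R² = (36 + 1404) / 40 = 36
R = √36 = 6  ⇒  r_B = 6 − 4 = 2

rB=2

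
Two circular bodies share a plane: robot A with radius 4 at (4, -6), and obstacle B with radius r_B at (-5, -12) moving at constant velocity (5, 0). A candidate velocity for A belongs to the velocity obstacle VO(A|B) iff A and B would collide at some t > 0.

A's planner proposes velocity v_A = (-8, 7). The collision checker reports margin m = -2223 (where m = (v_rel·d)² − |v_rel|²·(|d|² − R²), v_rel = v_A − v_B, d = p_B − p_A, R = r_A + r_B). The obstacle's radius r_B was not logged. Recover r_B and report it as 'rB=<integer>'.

m = -2223
d = (-9, -6);  v_rel = (-13, 7),  |v_rel|² = 218
v_rel×d = (-13)·(-6) − (7)·(-9) = 141
since m = R²·218 − 141²:  R² = (19881 + -2223) / 218 = 81
R = √81 = 9  ⇒  r_B = 9 − 4 = 5

rB=5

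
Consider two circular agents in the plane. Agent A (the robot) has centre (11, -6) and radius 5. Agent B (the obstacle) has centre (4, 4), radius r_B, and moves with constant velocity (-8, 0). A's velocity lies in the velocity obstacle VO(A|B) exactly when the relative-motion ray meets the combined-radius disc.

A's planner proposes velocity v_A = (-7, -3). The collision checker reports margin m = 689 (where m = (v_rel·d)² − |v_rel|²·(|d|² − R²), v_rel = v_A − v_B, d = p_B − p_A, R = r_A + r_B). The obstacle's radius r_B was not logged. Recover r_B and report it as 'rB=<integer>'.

m = 689
d = (-7, 10);  v_rel = (1, -3),  |v_rel|² = 10
v_rel×d = (1)·(10) − (-3)·(-7) = -11
since m = R²·10 − (-11)²:  R² = (121 + 689) / 10 = 81
R = √81 = 9  ⇒  r_B = 9 − 5 = 4

rB=4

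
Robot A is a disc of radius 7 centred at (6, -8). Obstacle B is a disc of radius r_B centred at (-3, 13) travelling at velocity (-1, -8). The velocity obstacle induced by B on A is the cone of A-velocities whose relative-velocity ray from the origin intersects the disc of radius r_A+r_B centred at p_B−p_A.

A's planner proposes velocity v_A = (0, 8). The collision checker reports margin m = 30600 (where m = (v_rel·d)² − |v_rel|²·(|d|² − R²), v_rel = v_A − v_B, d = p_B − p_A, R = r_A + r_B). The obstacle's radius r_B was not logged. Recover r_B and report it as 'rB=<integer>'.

m = 30600
d = (-9, 21);  v_rel = (1, 16),  |v_rel|² = 257
v_rel×d = (1)·(21) − (16)·(-9) = 165
since m = R²·257 − 165²:  R² = (27225 + 30600) / 257 = 225
R = √225 = 15  ⇒  r_B = 15 − 7 = 8

rB=8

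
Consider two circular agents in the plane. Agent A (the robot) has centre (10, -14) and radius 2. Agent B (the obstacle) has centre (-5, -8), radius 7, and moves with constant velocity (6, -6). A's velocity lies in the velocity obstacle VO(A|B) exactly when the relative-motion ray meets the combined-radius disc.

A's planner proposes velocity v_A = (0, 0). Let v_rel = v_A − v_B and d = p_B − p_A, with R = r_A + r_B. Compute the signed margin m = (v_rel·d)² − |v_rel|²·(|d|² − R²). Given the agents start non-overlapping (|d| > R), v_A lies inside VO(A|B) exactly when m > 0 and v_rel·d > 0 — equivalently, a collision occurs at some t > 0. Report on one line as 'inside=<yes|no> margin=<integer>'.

d = (-15, 6),  |d|² = 261;  R = 2+7 = 9,  c = 261−9² = 180
v_rel = (-6, 6),  |v_rel|² = 72;  v_rel·d = (-6)·(-15) + (6)·(6) = 126
72·t² − 252·t + 180 = 0  ⇒  m = 126² − 72·180 = 2916
m = 2916 > 0,  v_rel·d = 126 > 0  ⇒  inside

inside=yes margin=2916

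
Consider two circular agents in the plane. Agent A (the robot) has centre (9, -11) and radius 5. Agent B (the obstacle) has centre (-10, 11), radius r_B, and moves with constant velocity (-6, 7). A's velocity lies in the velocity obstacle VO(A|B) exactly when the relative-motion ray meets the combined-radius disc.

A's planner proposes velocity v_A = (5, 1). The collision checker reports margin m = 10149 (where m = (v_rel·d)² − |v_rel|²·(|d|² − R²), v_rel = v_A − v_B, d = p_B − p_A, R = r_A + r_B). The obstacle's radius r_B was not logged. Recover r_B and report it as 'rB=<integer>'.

m = 10149
d = (-19, 22);  v_rel = (11, -6),  |v_rel|² = 157
v_rel×d = (11)·(22) − (-6)·(-19) = 128
since m = R²·157 − 128²:  R² = (16384 + 10149) / 157 = 169
R = √169 = 13  ⇒  r_B = 13 − 5 = 8

rB=8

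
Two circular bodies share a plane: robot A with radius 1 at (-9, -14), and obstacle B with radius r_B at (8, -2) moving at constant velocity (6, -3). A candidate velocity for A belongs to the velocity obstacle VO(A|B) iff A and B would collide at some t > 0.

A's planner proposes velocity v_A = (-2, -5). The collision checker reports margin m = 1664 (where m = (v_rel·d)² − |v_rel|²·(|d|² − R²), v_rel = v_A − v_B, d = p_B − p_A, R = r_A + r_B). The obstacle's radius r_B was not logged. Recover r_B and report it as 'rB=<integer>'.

m = 1664
d = (17, 12);  v_rel = (-8, -2),  |v_rel|² = 68
v_rel×d = (-8)·(12) − (-2)·(17) = -62
since m = R²·68 − (-62)²:  R² = (3844 + 1664) / 68 = 81
R = √81 = 9  ⇒  r_B = 9 − 1 = 8

rB=8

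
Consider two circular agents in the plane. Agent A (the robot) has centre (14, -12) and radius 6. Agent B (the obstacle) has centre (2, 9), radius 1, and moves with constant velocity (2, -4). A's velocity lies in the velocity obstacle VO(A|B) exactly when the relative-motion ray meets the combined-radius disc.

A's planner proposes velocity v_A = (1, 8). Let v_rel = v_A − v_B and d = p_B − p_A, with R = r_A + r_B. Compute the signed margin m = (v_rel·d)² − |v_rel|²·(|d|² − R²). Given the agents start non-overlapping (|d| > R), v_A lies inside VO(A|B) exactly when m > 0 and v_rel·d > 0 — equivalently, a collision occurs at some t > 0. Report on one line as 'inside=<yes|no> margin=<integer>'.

d = (-12, 21),  |d|² = 585;  R = 6+1 = 7,  c = 585−7² = 536
v_rel = (-1, 12),  |v_rel|² = 145;  v_rel·d = (-1)·(-12) + (12)·(21) = 264
145·t² − 528·t + 536 = 0  ⇒  m = 264² − 145·536 = -8024
m = -8024 < 0,  v_rel·d = 264 > 0  ⇒  outside

inside=no margin=-8024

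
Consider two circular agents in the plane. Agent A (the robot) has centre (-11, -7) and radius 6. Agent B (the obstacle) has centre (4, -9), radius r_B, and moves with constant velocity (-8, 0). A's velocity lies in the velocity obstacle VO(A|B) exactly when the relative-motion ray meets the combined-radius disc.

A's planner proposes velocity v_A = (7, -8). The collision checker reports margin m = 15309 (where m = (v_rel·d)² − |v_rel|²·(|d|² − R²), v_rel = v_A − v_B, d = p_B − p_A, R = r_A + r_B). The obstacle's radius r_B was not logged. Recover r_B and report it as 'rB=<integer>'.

m = 15309
d = (15, -2);  v_rel = (15, -8),  |v_rel|² = 289
v_rel×d = (15)·(-2) − (-8)·(15) = 90
since m = R²·289 − 90²:  R² = (8100 + 15309) / 289 = 81
R = √81 = 9  ⇒  r_B = 9 − 6 = 3

rB=3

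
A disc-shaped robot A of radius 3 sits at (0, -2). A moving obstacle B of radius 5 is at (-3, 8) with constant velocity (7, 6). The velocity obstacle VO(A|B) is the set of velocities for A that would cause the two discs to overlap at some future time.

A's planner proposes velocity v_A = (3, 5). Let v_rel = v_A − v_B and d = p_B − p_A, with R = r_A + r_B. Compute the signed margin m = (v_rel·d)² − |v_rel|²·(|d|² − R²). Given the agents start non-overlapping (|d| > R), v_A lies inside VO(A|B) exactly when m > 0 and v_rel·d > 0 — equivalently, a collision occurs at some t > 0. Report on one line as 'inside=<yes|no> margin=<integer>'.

d = (-3, 10),  |d|² = 109;  R = 3+5 = 8,  c = 109−8² = 45
v_rel = (-4, -1),  |v_rel|² = 17;  v_rel·d = (-4)·(-3) + (-1)·(10) = 2
17·t² − 4·t + 45 = 0  ⇒  m = 2² − 17·45 = -761
m = -761 < 0,  v_rel·d = 2 > 0  ⇒  outside

inside=no margin=-761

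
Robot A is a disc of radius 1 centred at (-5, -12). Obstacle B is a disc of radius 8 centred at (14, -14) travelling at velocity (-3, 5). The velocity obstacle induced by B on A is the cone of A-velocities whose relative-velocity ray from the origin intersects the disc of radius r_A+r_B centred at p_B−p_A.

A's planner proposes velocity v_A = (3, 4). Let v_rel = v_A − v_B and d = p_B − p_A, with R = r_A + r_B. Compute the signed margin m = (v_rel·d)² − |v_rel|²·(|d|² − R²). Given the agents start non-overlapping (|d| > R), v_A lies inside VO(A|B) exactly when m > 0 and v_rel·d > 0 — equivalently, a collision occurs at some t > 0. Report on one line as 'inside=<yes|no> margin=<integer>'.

d = (19, -2),  |d|² = 365;  R = 1+8 = 9,  c = 365−9² = 284
v_rel = (6, -1),  |v_rel|² = 37;  v_rel·d = (6)·(19) + (-1)·(-2) = 116
37·t² − 232·t + 284 = 0  ⇒  m = 116² − 37·284 = 2948
m = 2948 > 0,  v_rel·d = 116 > 0  ⇒  inside

inside=yes margin=2948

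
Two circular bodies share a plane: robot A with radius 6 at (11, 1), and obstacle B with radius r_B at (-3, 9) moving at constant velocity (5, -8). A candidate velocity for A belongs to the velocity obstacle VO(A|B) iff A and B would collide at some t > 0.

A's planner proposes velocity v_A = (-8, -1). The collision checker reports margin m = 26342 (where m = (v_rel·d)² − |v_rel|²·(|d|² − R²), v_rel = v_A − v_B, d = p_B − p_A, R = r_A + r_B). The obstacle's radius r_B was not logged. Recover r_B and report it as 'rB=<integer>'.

m = 26342
d = (-14, 8);  v_rel = (-13, 7),  |v_rel|² = 218
v_rel×d = (-13)·(8) − (7)·(-14) = -6
since m = R²·218 − (-6)²:  R² = (36 + 26342) / 218 = 121
R = √121 = 11  ⇒  r_B = 11 − 6 = 5

rB=5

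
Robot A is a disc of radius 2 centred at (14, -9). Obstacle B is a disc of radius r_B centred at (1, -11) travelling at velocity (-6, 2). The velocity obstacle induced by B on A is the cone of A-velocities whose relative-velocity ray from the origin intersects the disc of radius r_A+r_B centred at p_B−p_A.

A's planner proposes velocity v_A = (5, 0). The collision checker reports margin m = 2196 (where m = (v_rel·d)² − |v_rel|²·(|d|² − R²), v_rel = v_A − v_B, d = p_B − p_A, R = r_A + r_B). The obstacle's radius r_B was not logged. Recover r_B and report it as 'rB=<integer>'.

m = 2196
d = (-13, -2);  v_rel = (11, -2),  |v_rel|² = 125
v_rel×d = (11)·(-2) − (-2)·(-13) = -48
since m = R²·125 − (-48)²:  R² = (2304 + 2196) / 125 = 36
R = √36 = 6  ⇒  r_B = 6 − 2 = 4

rB=4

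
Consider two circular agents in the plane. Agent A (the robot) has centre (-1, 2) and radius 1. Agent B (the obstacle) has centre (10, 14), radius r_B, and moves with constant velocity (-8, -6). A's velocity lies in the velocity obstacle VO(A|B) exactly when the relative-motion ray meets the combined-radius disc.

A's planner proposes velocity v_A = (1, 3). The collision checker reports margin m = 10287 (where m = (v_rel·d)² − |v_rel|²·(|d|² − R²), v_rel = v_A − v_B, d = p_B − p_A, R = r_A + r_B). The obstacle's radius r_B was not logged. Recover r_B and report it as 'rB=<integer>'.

m = 10287
d = (11, 12);  v_rel = (9, 9),  |v_rel|² = 162
v_rel×d = (9)·(12) − (9)·(11) = 9
since m = R²·162 − 9²:  R² = (81 + 10287) / 162 = 64
R = √64 = 8  ⇒  r_B = 8 − 1 = 7

rB=7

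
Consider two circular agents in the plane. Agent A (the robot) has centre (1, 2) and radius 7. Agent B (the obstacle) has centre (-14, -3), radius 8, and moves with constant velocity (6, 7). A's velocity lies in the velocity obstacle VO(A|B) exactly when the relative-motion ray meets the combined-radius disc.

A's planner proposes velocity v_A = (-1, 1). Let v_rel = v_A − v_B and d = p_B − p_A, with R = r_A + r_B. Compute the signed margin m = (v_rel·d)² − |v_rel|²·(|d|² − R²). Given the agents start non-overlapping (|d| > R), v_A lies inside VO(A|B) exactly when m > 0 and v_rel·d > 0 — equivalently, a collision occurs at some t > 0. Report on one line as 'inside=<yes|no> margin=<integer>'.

d = (-15, -5),  |d|² = 250;  R = 7+8 = 15,  c = 250−15² = 25
v_rel = (-7, -6),  |v_rel|² = 85;  v_rel·d = (-7)·(-15) + (-6)·(-5) = 135
85·t² − 270·t + 25 = 0  ⇒  m = 135² − 85·25 = 16100
m = 16100 > 0,  v_rel·d = 135 > 0  ⇒  inside

inside=yes margin=16100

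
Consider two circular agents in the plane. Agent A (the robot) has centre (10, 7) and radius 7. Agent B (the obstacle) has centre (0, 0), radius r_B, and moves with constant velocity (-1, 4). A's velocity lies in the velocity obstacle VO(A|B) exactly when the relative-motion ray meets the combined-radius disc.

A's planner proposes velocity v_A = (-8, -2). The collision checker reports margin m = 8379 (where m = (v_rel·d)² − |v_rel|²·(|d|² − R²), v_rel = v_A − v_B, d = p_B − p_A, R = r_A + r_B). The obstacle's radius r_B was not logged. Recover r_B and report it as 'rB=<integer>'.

m = 8379
d = (-10, -7);  v_rel = (-7, -6),  |v_rel|² = 85
v_rel×d = (-7)·(-7) − (-6)·(-10) = -11
since m = R²·85 − (-11)²:  R² = (121 + 8379) / 85 = 100
R = √100 = 10  ⇒  r_B = 10 − 7 = 3

rB=3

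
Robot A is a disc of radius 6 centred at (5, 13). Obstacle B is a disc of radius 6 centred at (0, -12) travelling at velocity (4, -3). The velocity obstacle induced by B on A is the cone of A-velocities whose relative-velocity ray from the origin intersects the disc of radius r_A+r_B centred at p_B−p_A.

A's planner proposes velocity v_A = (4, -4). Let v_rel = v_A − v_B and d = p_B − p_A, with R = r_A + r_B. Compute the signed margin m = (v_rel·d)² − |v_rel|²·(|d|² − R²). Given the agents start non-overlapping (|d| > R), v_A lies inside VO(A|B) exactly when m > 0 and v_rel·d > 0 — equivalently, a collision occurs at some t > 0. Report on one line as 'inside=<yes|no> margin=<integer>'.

d = (-5, -25),  |d|² = 650;  R = 6+6 = 12,  c = 650−12² = 506
v_rel = (0, -1),  |v_rel|² = 1;  v_rel·d = (0)·(-5) + (-1)·(-25) = 25
1·t² − 50·t + 506 = 0  ⇒  m = 25² − 1·506 = 119
m = 119 > 0,  v_rel·d = 25 > 0  ⇒  inside

inside=yes margin=119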